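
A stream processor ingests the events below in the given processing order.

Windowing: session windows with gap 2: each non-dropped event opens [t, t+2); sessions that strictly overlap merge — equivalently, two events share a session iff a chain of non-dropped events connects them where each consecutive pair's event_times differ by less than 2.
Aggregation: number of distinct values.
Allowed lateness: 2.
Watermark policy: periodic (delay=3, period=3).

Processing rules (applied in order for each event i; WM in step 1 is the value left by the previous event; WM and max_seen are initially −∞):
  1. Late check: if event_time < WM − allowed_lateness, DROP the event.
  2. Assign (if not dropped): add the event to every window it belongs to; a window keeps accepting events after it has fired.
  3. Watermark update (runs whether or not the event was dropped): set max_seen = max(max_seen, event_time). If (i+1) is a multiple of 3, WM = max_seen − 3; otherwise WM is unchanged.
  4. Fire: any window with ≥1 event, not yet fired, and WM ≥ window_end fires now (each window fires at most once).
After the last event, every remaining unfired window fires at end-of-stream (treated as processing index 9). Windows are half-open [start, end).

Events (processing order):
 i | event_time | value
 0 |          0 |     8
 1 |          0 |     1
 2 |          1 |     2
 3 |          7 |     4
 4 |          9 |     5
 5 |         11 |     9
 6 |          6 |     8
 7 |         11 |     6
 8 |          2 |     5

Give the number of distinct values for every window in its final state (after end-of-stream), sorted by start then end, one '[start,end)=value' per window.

[0,3)=3 [6,9)=2 [9,11)=1 [11,13)=2

i=0 t=0 v=8: → [0,2); WM=−∞
i=1 t=0 v=1: → [0,2); WM=−∞
i=2 t=1 v=2: → [0,3); WM=-2
i=3 t=7 v=4: → [7,9); WM=-2
i=4 t=9 v=5: → [9,11); WM=-2
i=5 t=11 v=9: → [11,13); WM=8
i=6 t=6 v=8: → [6,9); WM=8
i=7 t=11 v=6: → [11,13); WM=8
i=8 t=2 v=5: DROP (t<8-2); WM=8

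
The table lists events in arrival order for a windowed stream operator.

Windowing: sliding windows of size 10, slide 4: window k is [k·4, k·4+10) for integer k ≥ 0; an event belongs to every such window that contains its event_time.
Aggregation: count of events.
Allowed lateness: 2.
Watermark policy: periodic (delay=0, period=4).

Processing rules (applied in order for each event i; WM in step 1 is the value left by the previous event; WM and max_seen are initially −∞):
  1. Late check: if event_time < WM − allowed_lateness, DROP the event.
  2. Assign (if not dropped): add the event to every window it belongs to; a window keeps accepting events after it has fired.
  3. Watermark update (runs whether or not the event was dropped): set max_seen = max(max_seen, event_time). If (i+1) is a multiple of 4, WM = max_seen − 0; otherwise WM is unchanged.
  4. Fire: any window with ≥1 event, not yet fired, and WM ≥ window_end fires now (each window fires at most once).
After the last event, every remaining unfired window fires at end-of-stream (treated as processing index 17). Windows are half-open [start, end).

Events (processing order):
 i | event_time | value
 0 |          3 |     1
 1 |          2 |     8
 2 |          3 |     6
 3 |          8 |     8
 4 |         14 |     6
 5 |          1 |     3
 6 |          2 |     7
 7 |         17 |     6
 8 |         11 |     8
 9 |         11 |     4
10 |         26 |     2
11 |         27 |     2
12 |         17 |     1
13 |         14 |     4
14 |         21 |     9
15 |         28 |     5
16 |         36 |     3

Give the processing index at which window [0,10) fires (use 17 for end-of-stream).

7

i=0 t=3 v=1: → [0,10); WM=−∞
i=1 t=2 v=8: → [0,10); WM=−∞
i=2 t=3 v=6: → [0,10); WM=−∞
i=3 t=8 v=8: → [8,18),[4,14),[0,10); WM=8
i=4 t=14 v=6: → [12,22),[8,18); WM=8
i=5 t=1 v=3: DROP (t<8-2); WM=8
i=6 t=2 v=7: DROP (t<8-2); WM=8
i=7 t=17 v=6: → [16,26),[12,22),[8,18); WM=17; [0,10) fires=4 [4,14) fires=1
i=8 t=11 v=8: DROP (t<17-2); WM=17
i=9 t=11 v=4: DROP (t<17-2); WM=17
i=10 t=26 v=2: → [24,34),[20,30); WM=17
i=11 t=27 v=2: → [24,34),[20,30); WM=27; [8,18) fires=3 [12,22) fires=2 [16,26) fires=1
i=12 t=17 v=1: DROP (t<27-2); WM=27
i=13 t=14 v=4: DROP (t<27-2); WM=27
i=14 t=21 v=9: DROP (t<27-2); WM=27
i=15 t=28 v=5: → [28,38),[24,34),[20,30); WM=28
i=16 t=36 v=3: → [36,46),[32,42),[28,38); WM=28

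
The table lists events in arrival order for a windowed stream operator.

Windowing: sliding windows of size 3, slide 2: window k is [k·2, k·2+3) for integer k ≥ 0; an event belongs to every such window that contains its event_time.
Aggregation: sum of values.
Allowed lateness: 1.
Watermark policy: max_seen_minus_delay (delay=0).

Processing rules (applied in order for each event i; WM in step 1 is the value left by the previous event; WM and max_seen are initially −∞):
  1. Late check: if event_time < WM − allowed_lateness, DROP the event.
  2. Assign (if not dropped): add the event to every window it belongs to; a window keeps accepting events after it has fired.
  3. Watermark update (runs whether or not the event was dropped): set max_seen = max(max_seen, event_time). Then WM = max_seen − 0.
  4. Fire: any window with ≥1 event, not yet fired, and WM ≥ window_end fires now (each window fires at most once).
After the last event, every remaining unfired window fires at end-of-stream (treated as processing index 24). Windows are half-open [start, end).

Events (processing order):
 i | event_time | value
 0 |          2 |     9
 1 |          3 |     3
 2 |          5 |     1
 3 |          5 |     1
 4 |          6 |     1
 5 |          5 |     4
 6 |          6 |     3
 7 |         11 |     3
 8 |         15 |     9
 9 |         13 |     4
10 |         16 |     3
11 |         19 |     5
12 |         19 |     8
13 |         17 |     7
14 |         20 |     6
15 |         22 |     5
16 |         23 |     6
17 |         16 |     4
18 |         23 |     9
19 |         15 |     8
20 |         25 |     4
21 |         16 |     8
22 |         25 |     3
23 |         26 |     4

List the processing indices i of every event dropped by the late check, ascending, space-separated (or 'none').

i=0 t=2 v=9: → [2,5),[0,3); WM=2
i=1 t=3 v=3: → [2,5); WM=3; [0,3) fires=9
i=2 t=5 v=1: → [4,7); WM=5; [2,5) fires=12
i=3 t=5 v=1: → [4,7); WM=5
i=4 t=6 v=1: → [6,9),[4,7); WM=6
i=5 t=5 v=4: → [4,7); WM=6
i=6 t=6 v=3: → [6,9),[4,7); WM=6
i=7 t=11 v=3: → [10,13); WM=11; [4,7) fires=10 [6,9) fires=4
i=8 t=15 v=9: → [14,17); WM=15; [10,13) fires=3
i=9 t=13 v=4: DROP (t<15-1); WM=15
i=10 t=16 v=3: → [16,19),[14,17); WM=16
i=11 t=19 v=5: → [18,21); WM=19; [14,17) fires=12 [16,19) fires=3
i=12 t=19 v=8: → [18,21); WM=19
i=13 t=17 v=7: DROP (t<19-1); WM=19
i=14 t=20 v=6: → [20,23),[18,21); WM=20
i=15 t=22 v=5: → [22,25),[20,23); WM=22; [18,21) fires=19
i=16 t=23 v=6: → [22,25); WM=23; [20,23) fires=11
i=17 t=16 v=4: DROP (t<23-1); WM=23
i=18 t=23 v=9: → [22,25); WM=23
i=19 t=15 v=8: DROP (t<23-1); WM=23
i=20 t=25 v=4: → [24,27); WM=25; [22,25) fires=20
i=21 t=16 v=8: DROP (t<25-1); WM=25
i=22 t=25 v=3: → [24,27); WM=25
i=23 t=26 v=4: → [26,29),[24,27); WM=26

9 13 17 19 21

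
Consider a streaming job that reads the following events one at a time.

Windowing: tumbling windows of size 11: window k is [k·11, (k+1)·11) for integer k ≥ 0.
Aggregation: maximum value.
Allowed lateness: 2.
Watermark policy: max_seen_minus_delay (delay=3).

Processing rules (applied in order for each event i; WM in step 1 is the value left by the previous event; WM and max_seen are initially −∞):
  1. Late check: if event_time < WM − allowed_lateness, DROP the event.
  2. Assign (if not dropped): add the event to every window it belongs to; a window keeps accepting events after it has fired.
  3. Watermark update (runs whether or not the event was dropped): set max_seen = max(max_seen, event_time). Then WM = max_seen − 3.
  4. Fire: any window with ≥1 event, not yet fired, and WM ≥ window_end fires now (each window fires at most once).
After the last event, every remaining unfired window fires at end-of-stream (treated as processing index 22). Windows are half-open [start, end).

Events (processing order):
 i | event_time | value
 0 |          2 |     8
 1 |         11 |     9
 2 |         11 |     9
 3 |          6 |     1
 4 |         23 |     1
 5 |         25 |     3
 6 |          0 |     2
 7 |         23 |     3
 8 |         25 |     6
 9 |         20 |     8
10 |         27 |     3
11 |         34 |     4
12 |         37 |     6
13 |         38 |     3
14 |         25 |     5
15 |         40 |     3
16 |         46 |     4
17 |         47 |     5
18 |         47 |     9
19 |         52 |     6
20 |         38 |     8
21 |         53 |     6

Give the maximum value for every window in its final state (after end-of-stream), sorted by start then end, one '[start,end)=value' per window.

i=0 t=2 v=8: → [0,11); WM=-1
i=1 t=11 v=9: → [11,22); WM=8
i=2 t=11 v=9: → [11,22); WM=8
i=3 t=6 v=1: → [0,11); WM=8
i=4 t=23 v=1: → [22,33); WM=20; [0,11) fires=8
i=5 t=25 v=3: → [22,33); WM=22; [11,22) fires=9
i=6 t=0 v=2: DROP (t<22-2); WM=22
i=7 t=23 v=3: → [22,33); WM=22
i=8 t=25 v=6: → [22,33); WM=22
i=9 t=20 v=8: → [11,22); WM=22
i=10 t=27 v=3: → [22,33); WM=24
i=11 t=34 v=4: → [33,44); WM=31
i=12 t=37 v=6: → [33,44); WM=34; [22,33) fires=6
i=13 t=38 v=3: → [33,44); WM=35
i=14 t=25 v=5: DROP (t<35-2); WM=35
i=15 t=40 v=3: → [33,44); WM=37
i=16 t=46 v=4: → [44,55); WM=43
i=17 t=47 v=5: → [44,55); WM=44; [33,44) fires=6
i=18 t=47 v=9: → [44,55); WM=44
i=19 t=52 v=6: → [44,55); WM=49
i=20 t=38 v=8: DROP (t<49-2); WM=49
i=21 t=53 v=6: → [44,55); WM=50

[0,11)=8 [11,22)=9 [22,33)=6 [33,44)=6 [44,55)=9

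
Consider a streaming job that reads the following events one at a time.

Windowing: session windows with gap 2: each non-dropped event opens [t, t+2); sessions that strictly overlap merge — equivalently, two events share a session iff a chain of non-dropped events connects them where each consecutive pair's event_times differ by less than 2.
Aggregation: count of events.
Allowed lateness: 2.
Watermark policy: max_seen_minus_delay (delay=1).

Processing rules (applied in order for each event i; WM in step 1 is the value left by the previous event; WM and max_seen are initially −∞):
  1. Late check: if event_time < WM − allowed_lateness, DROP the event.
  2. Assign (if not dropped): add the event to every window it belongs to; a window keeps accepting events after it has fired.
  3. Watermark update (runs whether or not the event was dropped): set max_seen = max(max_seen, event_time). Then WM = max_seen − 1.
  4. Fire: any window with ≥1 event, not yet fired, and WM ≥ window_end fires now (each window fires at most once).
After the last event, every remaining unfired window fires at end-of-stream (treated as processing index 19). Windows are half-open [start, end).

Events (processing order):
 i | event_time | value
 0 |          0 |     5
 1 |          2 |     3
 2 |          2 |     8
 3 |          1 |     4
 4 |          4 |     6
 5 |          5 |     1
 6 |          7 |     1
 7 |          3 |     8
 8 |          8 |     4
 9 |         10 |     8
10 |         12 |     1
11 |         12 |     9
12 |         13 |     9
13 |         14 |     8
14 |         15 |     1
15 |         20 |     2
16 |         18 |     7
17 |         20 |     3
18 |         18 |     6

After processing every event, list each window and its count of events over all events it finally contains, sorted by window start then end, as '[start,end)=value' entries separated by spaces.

[0,4)=4 [4,7)=2 [7,10)=2 [10,12)=1 [12,17)=5 [18,20)=2 [20,22)=2

i=0 t=0 v=5: → [0,2); WM=-1
i=1 t=2 v=3: → [2,4); WM=1
i=2 t=2 v=8: → [2,4); WM=1
i=3 t=1 v=4: → [0,4); WM=1
i=4 t=4 v=6: → [4,6); WM=3
i=5 t=5 v=1: → [4,7); WM=4
i=6 t=7 v=1: → [7,9); WM=6
i=7 t=3 v=8: DROP (t<6-2); WM=6
i=8 t=8 v=4: → [7,10); WM=7
i=9 t=10 v=8: → [10,12); WM=9
i=10 t=12 v=1: → [12,14); WM=11
i=11 t=12 v=9: → [12,14); WM=11
i=12 t=13 v=9: → [12,15); WM=12
i=13 t=14 v=8: → [12,16); WM=13
i=14 t=15 v=1: → [12,17); WM=14
i=15 t=20 v=2: → [20,22); WM=19
i=16 t=18 v=7: → [18,20); WM=19
i=17 t=20 v=3: → [20,22); WM=19
i=18 t=18 v=6: → [18,20); WM=19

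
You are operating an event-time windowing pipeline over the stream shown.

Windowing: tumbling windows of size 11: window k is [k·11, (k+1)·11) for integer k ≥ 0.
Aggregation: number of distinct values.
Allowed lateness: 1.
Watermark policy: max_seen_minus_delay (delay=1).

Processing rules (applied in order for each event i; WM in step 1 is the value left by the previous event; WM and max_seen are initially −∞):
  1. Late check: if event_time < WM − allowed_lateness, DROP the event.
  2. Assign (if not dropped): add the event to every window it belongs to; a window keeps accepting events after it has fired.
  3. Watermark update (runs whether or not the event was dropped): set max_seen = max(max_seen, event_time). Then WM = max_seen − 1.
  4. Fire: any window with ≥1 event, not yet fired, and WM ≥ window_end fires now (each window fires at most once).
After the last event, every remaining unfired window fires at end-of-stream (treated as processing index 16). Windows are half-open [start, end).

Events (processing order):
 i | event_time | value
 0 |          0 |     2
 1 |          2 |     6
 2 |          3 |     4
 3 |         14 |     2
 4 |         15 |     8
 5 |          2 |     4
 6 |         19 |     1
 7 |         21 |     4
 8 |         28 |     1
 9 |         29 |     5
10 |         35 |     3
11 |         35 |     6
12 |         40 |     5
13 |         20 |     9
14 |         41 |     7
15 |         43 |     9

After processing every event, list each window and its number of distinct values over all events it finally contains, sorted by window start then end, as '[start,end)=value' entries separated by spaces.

i=0 t=0 v=2: → [0,11); WM=-1
i=1 t=2 v=6: → [0,11); WM=1
i=2 t=3 v=4: → [0,11); WM=2
i=3 t=14 v=2: → [11,22); WM=13; [0,11) fires=3
i=4 t=15 v=8: → [11,22); WM=14
i=5 t=2 v=4: DROP (t<14-1); WM=14
i=6 t=19 v=1: → [11,22); WM=18
i=7 t=21 v=4: → [11,22); WM=20
i=8 t=28 v=1: → [22,33); WM=27; [11,22) fires=4
i=9 t=29 v=5: → [22,33); WM=28
i=10 t=35 v=3: → [33,44); WM=34; [22,33) fires=2
i=11 t=35 v=6: → [33,44); WM=34
i=12 t=40 v=5: → [33,44); WM=39
i=13 t=20 v=9: DROP (t<39-1); WM=39
i=14 t=41 v=7: → [33,44); WM=40
i=15 t=43 v=9: → [33,44); WM=42

[0,11)=3 [11,22)=4 [22,33)=2 [33,44)=5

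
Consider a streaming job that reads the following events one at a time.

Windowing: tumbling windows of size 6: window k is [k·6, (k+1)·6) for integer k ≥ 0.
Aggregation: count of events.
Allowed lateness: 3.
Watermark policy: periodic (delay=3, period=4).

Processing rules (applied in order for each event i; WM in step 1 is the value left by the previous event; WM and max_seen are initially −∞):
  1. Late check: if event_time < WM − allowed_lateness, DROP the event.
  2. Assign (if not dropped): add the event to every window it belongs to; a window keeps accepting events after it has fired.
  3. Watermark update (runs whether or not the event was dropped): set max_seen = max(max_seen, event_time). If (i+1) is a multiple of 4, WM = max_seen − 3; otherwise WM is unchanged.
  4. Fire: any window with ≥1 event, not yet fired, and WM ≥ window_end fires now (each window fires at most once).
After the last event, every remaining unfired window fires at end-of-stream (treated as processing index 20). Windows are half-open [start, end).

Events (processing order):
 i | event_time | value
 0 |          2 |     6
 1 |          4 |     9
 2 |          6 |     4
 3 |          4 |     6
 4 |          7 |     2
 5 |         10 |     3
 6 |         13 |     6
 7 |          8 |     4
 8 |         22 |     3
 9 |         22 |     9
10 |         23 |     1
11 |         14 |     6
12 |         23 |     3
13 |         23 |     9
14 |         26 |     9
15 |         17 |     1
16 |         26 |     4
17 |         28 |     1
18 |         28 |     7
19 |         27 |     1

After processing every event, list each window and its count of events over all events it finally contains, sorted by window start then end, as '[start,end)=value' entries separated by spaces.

[0,6)=3 [6,12)=4 [12,18)=3 [18,24)=5 [24,30)=5

i=0 t=2 v=6: → [0,6); WM=−∞
i=1 t=4 v=9: → [0,6); WM=−∞
i=2 t=6 v=4: → [6,12); WM=−∞
i=3 t=4 v=6: → [0,6); WM=3
i=4 t=7 v=2: → [6,12); WM=3
i=5 t=10 v=3: → [6,12); WM=3
i=6 t=13 v=6: → [12,18); WM=3
i=7 t=8 v=4: → [6,12); WM=10; [0,6) fires=3
i=8 t=22 v=3: → [18,24); WM=10
i=9 t=22 v=9: → [18,24); WM=10
i=10 t=23 v=1: → [18,24); WM=10
i=11 t=14 v=6: → [12,18); WM=20; [6,12) fires=4 [12,18) fires=2
i=12 t=23 v=3: → [18,24); WM=20
i=13 t=23 v=9: → [18,24); WM=20
i=14 t=26 v=9: → [24,30); WM=20
i=15 t=17 v=1: → [12,18); WM=23
i=16 t=26 v=4: → [24,30); WM=23
i=17 t=28 v=1: → [24,30); WM=23
i=18 t=28 v=7: → [24,30); WM=23
i=19 t=27 v=1: → [24,30); WM=25; [18,24) fires=5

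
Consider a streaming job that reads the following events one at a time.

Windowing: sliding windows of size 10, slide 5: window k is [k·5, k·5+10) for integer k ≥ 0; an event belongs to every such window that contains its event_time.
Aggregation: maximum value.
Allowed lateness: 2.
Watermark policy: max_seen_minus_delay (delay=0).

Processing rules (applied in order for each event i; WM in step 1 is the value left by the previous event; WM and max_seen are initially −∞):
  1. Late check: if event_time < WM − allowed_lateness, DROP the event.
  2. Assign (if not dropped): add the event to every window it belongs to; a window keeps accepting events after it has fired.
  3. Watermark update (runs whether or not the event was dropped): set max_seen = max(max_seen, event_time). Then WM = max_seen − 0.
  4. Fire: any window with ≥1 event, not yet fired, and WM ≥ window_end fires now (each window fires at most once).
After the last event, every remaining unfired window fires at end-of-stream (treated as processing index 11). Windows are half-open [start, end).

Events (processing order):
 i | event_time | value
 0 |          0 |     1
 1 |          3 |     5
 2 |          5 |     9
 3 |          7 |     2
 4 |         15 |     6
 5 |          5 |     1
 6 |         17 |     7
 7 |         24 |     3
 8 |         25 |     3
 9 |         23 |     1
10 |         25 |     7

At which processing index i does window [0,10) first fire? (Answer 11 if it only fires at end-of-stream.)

4

i=0 t=0 v=1: → [0,10); WM=0
i=1 t=3 v=5: → [0,10); WM=3
i=2 t=5 v=9: → [5,15),[0,10); WM=5
i=3 t=7 v=2: → [5,15),[0,10); WM=7
i=4 t=15 v=6: → [15,25),[10,20); WM=15; [0,10) fires=9 [5,15) fires=9
i=5 t=5 v=1: DROP (t<15-2); WM=15
i=6 t=17 v=7: → [15,25),[10,20); WM=17
i=7 t=24 v=3: → [20,30),[15,25); WM=24; [10,20) fires=7
i=8 t=25 v=3: → [25,35),[20,30); WM=25; [15,25) fires=7
i=9 t=23 v=1: → [20,30),[15,25); WM=25
i=10 t=25 v=7: → [25,35),[20,30); WM=25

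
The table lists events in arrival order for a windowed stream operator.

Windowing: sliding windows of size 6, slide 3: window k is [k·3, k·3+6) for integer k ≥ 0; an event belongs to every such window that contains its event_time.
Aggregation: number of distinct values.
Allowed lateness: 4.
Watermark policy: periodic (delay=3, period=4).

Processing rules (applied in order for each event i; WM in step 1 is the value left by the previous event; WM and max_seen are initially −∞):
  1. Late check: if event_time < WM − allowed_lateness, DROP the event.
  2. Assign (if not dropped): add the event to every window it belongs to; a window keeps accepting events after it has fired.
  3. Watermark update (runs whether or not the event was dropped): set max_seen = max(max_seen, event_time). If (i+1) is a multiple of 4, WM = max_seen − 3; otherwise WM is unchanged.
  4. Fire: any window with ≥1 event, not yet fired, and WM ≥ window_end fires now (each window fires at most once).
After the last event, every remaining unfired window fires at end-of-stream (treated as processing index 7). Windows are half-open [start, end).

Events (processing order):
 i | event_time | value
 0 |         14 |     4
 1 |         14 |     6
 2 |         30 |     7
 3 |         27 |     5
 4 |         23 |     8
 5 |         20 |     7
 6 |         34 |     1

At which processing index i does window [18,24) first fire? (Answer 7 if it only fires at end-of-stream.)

i=0 t=14 v=4: → [12,18),[9,15); WM=−∞
i=1 t=14 v=6: → [12,18),[9,15); WM=−∞
i=2 t=30 v=7: → [30,36),[27,33); WM=−∞
i=3 t=27 v=5: → [27,33),[24,30); WM=27; [9,15) fires=2 [12,18) fires=2
i=4 t=23 v=8: → [21,27),[18,24); WM=27; [18,24) fires=1 [21,27) fires=1
i=5 t=20 v=7: DROP (t<27-4); WM=27
i=6 t=34 v=1: → [33,39),[30,36); WM=27

4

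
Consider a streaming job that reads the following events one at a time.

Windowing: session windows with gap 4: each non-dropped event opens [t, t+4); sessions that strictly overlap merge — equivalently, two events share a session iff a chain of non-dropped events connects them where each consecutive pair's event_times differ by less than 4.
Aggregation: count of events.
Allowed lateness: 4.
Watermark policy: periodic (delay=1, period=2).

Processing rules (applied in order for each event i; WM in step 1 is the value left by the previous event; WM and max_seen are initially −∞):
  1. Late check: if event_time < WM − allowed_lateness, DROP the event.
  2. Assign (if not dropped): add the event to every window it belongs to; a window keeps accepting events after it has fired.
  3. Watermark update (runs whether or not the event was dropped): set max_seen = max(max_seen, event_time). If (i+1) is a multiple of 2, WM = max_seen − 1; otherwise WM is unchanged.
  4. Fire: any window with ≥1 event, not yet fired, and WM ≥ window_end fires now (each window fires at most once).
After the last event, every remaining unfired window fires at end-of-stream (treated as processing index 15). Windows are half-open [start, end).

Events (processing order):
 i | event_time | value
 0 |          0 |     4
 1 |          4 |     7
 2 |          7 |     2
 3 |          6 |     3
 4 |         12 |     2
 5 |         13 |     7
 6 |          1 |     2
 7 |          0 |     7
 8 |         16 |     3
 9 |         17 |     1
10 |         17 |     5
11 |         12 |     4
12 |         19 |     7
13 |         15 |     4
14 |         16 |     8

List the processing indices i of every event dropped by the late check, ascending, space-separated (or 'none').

i=0 t=0 v=4: → [0,4); WM=−∞
i=1 t=4 v=7: → [4,8); WM=3
i=2 t=7 v=2: → [4,11); WM=3
i=3 t=6 v=3: → [4,11); WM=6
i=4 t=12 v=2: → [12,16); WM=6
i=5 t=13 v=7: → [12,17); WM=12
i=6 t=1 v=2: DROP (t<12-4); WM=12
i=7 t=0 v=7: DROP (t<12-4); WM=12
i=8 t=16 v=3: → [12,20); WM=12
i=9 t=17 v=1: → [12,21); WM=16
i=10 t=17 v=5: → [12,21); WM=16
i=11 t=12 v=4: → [12,21); WM=16
i=12 t=19 v=7: → [12,23); WM=16
i=13 t=15 v=4: → [12,23); WM=18
i=14 t=16 v=8: → [12,23); WM=18

6 7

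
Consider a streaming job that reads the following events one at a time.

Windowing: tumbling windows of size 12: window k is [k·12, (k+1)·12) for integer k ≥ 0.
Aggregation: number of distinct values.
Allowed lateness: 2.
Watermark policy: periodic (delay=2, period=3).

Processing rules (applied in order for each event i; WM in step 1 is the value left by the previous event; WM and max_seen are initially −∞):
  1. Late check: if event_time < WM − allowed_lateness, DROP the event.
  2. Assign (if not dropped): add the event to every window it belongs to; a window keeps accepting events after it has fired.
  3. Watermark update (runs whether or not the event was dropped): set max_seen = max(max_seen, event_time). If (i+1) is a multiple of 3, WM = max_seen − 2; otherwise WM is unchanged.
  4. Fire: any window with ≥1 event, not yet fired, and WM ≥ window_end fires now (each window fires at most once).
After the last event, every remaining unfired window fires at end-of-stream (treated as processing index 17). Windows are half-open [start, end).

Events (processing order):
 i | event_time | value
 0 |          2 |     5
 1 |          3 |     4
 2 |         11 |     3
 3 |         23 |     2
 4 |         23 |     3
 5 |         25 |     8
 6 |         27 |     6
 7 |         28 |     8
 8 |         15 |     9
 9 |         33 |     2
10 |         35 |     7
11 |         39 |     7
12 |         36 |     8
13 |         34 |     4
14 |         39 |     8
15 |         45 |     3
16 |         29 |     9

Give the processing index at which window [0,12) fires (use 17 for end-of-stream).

i=0 t=2 v=5: → [0,12); WM=−∞
i=1 t=3 v=4: → [0,12); WM=−∞
i=2 t=11 v=3: → [0,12); WM=9
i=3 t=23 v=2: → [12,24); WM=9
i=4 t=23 v=3: → [12,24); WM=9
i=5 t=25 v=8: → [24,36); WM=23; [0,12) fires=3
i=6 t=27 v=6: → [24,36); WM=23
i=7 t=28 v=8: → [24,36); WM=23
i=8 t=15 v=9: DROP (t<23-2); WM=26; [12,24) fires=2
i=9 t=33 v=2: → [24,36); WM=26
i=10 t=35 v=7: → [24,36); WM=26
i=11 t=39 v=7: → [36,48); WM=37; [24,36) fires=4
i=12 t=36 v=8: → [36,48); WM=37
i=13 t=34 v=4: DROP (t<37-2); WM=37
i=14 t=39 v=8: → [36,48); WM=37
i=15 t=45 v=3: → [36,48); WM=37
i=16 t=29 v=9: DROP (t<37-2); WM=37

5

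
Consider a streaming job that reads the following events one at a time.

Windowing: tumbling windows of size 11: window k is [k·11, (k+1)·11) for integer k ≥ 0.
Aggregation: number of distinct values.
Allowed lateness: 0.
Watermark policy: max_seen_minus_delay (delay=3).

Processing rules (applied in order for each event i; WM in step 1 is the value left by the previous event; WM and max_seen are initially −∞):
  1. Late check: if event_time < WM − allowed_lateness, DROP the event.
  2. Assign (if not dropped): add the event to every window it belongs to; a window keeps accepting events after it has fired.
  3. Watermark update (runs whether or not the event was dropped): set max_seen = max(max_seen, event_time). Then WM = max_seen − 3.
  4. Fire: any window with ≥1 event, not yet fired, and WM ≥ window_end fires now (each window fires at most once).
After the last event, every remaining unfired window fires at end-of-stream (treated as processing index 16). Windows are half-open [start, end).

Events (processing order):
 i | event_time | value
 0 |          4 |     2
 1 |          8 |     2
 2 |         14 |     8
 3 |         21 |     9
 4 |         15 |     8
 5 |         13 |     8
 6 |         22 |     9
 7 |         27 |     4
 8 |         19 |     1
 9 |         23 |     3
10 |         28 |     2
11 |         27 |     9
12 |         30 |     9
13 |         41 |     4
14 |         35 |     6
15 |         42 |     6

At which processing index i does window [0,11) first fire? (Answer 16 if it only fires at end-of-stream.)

2

i=0 t=4 v=2: → [0,11); WM=1
i=1 t=8 v=2: → [0,11); WM=5
i=2 t=14 v=8: → [11,22); WM=11; [0,11) fires=1
i=3 t=21 v=9: → [11,22); WM=18
i=4 t=15 v=8: DROP (t<18-0); WM=18
i=5 t=13 v=8: DROP (t<18-0); WM=18
i=6 t=22 v=9: → [22,33); WM=19
i=7 t=27 v=4: → [22,33); WM=24; [11,22) fires=2
i=8 t=19 v=1: DROP (t<24-0); WM=24
i=9 t=23 v=3: DROP (t<24-0); WM=24
i=10 t=28 v=2: → [22,33); WM=25
i=11 t=27 v=9: → [22,33); WM=25
i=12 t=30 v=9: → [22,33); WM=27
i=13 t=41 v=4: → [33,44); WM=38; [22,33) fires=3
i=14 t=35 v=6: DROP (t<38-0); WM=38
i=15 t=42 v=6: → [33,44); WM=39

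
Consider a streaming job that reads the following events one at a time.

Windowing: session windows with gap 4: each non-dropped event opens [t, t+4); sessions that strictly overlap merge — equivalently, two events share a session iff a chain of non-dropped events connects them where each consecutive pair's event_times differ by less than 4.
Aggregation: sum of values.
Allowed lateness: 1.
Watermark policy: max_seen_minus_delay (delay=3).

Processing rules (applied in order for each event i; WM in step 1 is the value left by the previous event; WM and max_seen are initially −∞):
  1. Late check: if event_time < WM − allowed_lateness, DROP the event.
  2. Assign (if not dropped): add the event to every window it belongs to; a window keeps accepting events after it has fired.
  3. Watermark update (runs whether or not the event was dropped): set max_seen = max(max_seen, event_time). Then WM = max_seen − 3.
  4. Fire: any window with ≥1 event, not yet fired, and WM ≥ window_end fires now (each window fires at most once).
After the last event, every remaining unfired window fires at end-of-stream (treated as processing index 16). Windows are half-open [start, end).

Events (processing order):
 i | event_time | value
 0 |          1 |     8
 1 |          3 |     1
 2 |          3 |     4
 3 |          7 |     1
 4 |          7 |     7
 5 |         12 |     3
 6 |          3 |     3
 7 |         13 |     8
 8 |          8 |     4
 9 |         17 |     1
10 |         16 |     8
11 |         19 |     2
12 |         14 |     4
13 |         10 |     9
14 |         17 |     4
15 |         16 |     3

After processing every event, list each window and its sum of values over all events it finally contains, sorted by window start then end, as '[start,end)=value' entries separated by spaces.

i=0 t=1 v=8: → [1,5); WM=-2
i=1 t=3 v=1: → [1,7); WM=0
i=2 t=3 v=4: → [1,7); WM=0
i=3 t=7 v=1: → [7,11); WM=4
i=4 t=7 v=7: → [7,11); WM=4
i=5 t=12 v=3: → [12,16); WM=9
i=6 t=3 v=3: DROP (t<9-1); WM=9
i=7 t=13 v=8: → [12,17); WM=10
i=8 t=8 v=4: DROP (t<10-1); WM=10
i=9 t=17 v=1: → [17,21); WM=14
i=10 t=16 v=8: → [12,21); WM=14
i=11 t=19 v=2: → [12,23); WM=16
i=12 t=14 v=4: DROP (t<16-1); WM=16
i=13 t=10 v=9: DROP (t<16-1); WM=16
i=14 t=17 v=4: → [12,23); WM=16
i=15 t=16 v=3: → [12,23); WM=16

[1,7)=13 [7,11)=8 [12,23)=29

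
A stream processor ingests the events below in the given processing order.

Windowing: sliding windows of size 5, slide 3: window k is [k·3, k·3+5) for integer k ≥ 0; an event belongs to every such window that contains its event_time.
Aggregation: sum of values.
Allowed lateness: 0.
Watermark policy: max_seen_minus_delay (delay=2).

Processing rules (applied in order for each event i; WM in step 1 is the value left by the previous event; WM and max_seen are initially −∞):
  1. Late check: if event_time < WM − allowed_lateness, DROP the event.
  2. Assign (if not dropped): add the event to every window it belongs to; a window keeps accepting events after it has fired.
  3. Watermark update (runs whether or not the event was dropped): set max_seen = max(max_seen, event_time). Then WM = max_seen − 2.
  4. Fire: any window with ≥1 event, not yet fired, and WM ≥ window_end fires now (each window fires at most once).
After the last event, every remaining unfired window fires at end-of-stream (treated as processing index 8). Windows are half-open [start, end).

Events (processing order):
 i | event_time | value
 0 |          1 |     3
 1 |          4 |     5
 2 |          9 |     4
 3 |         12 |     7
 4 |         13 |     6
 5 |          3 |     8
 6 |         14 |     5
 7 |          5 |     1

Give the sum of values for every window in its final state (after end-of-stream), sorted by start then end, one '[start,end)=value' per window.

i=0 t=1 v=3: → [0,5); WM=-1
i=1 t=4 v=5: → [3,8),[0,5); WM=2
i=2 t=9 v=4: → [9,14),[6,11); WM=7; [0,5) fires=8
i=3 t=12 v=7: → [12,17),[9,14); WM=10; [3,8) fires=5
i=4 t=13 v=6: → [12,17),[9,14); WM=11; [6,11) fires=4
i=5 t=3 v=8: DROP (t<11-0); WM=11
i=6 t=14 v=5: → [12,17); WM=12
i=7 t=5 v=1: DROP (t<12-0); WM=12

[0,5)=8 [3,8)=5 [6,11)=4 [9,14)=17 [12,17)=18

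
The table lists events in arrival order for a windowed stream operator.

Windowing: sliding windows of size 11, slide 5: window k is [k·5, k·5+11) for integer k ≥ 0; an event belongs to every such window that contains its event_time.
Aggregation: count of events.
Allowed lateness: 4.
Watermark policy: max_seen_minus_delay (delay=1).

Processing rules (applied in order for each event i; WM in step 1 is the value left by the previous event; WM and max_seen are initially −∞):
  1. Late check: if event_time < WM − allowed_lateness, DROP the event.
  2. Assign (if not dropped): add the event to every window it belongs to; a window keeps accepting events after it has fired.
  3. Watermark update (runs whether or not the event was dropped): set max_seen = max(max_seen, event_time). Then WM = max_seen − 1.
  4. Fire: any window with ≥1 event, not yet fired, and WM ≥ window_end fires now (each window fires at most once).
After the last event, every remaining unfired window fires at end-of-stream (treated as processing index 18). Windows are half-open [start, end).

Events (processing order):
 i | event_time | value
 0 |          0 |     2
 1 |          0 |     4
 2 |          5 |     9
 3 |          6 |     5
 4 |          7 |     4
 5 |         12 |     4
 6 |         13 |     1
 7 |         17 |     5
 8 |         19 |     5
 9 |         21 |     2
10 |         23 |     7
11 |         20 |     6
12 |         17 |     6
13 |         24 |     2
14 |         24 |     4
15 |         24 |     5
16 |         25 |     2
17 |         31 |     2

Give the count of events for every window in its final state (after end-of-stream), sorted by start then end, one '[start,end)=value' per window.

i=0 t=0 v=2: → [0,11); WM=-1
i=1 t=0 v=4: → [0,11); WM=-1
i=2 t=5 v=9: → [5,16),[0,11); WM=4
i=3 t=6 v=5: → [5,16),[0,11); WM=5
i=4 t=7 v=4: → [5,16),[0,11); WM=6
i=5 t=12 v=4: → [10,21),[5,16); WM=11; [0,11) fires=5
i=6 t=13 v=1: → [10,21),[5,16); WM=12
i=7 t=17 v=5: → [15,26),[10,21); WM=16; [5,16) fires=5
i=8 t=19 v=5: → [15,26),[10,21); WM=18
i=9 t=21 v=2: → [20,31),[15,26); WM=20
i=10 t=23 v=7: → [20,31),[15,26); WM=22; [10,21) fires=4
i=11 t=20 v=6: → [20,31),[15,26),[10,21); WM=22
i=12 t=17 v=6: DROP (t<22-4); WM=22
i=13 t=24 v=2: → [20,31),[15,26); WM=23
i=14 t=24 v=4: → [20,31),[15,26); WM=23
i=15 t=24 v=5: → [20,31),[15,26); WM=23
i=16 t=25 v=2: → [25,36),[20,31),[15,26); WM=24
i=17 t=31 v=2: → [30,41),[25,36); WM=30; [15,26) fires=9

[0,11)=5 [5,16)=5 [10,21)=5 [15,26)=9 [20,31)=7 [25,36)=2 [30,41)=1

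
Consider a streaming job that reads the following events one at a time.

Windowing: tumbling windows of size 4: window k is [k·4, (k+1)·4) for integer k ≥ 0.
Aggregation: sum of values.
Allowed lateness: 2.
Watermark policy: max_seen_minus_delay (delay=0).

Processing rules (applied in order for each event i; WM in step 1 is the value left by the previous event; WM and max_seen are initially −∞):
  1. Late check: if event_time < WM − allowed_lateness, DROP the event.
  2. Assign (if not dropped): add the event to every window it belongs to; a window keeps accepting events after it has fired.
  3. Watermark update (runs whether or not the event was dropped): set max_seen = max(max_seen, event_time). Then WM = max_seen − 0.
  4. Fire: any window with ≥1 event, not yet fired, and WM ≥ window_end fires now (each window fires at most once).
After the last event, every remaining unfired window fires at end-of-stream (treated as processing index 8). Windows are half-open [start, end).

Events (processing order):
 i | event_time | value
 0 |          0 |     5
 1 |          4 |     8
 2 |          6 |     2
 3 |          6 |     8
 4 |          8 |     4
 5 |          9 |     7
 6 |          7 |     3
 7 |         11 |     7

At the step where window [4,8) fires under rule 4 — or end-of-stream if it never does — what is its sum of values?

18

i=0 t=0 v=5: → [0,4); WM=0
i=1 t=4 v=8: → [4,8); WM=4; [0,4) fires=5
i=2 t=6 v=2: → [4,8); WM=6
i=3 t=6 v=8: → [4,8); WM=6
i=4 t=8 v=4: → [8,12); WM=8; [4,8) fires=18
i=5 t=9 v=7: → [8,12); WM=9
i=6 t=7 v=3: → [4,8); WM=9
i=7 t=11 v=7: → [8,12); WM=11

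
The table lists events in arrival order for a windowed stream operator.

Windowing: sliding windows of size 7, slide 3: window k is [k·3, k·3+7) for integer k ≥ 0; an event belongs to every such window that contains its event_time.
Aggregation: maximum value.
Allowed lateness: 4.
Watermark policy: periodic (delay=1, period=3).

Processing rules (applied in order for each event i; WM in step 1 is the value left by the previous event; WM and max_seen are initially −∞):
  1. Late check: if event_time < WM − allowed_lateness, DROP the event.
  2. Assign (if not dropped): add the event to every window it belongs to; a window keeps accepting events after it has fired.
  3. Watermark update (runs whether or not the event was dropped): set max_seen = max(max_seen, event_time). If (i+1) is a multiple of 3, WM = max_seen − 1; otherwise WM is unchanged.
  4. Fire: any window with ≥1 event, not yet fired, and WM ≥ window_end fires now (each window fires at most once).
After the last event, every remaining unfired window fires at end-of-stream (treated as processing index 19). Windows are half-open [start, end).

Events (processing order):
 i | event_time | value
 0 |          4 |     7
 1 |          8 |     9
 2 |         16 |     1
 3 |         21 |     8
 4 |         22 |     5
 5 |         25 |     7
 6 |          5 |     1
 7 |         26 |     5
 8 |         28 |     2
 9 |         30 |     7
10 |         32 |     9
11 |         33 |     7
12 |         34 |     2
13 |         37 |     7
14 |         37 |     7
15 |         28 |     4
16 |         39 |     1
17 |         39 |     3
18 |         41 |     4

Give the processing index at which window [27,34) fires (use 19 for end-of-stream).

14

i=0 t=4 v=7: → [3,10),[0,7); WM=−∞
i=1 t=8 v=9: → [6,13),[3,10); WM=−∞
i=2 t=16 v=1: → [15,22),[12,19); WM=15; [0,7) fires=7 [3,10) fires=9 [6,13) fires=9
i=3 t=21 v=8: → [21,28),[18,25),[15,22); WM=15
i=4 t=22 v=5: → [21,28),[18,25); WM=15
i=5 t=25 v=7: → [24,31),[21,28); WM=24; [12,19) fires=1 [15,22) fires=8
i=6 t=5 v=1: DROP (t<24-4); WM=24
i=7 t=26 v=5: → [24,31),[21,28); WM=24
i=8 t=28 v=2: → [27,34),[24,31); WM=27; [18,25) fires=8
i=9 t=30 v=7: → [30,37),[27,34),[24,31); WM=27
i=10 t=32 v=9: → [30,37),[27,34); WM=27
i=11 t=33 v=7: → [33,40),[30,37),[27,34); WM=32; [21,28) fires=8 [24,31) fires=7
i=12 t=34 v=2: → [33,40),[30,37); WM=32
i=13 t=37 v=7: → [36,43),[33,40); WM=32
i=14 t=37 v=7: → [36,43),[33,40); WM=36; [27,34) fires=9
i=15 t=28 v=4: DROP (t<36-4); WM=36
i=16 t=39 v=1: → [39,46),[36,43),[33,40); WM=36
i=17 t=39 v=3: → [39,46),[36,43),[33,40); WM=38; [30,37) fires=9
i=18 t=41 v=4: → [39,46),[36,43); WM=38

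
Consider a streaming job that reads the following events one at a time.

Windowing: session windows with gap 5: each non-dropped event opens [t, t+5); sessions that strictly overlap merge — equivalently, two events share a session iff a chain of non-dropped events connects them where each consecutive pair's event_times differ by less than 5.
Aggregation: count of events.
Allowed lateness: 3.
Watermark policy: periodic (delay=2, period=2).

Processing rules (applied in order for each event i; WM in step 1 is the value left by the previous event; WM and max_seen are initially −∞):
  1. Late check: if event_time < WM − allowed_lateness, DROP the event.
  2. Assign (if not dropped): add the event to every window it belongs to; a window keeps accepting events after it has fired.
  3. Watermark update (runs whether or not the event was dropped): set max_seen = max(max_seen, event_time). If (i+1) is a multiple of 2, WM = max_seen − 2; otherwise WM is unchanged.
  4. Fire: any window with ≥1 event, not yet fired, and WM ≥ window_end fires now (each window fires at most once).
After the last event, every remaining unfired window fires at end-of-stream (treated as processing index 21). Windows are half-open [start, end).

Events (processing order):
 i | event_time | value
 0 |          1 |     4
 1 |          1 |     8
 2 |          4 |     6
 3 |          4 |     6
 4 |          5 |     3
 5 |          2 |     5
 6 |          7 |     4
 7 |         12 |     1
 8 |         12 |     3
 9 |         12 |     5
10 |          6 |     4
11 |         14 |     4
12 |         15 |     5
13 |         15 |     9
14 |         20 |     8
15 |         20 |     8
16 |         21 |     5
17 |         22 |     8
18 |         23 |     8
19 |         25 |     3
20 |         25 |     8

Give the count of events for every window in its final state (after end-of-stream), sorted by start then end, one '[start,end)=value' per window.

i=0 t=1 v=4: → [1,6); WM=−∞
i=1 t=1 v=8: → [1,6); WM=-1
i=2 t=4 v=6: → [1,9); WM=-1
i=3 t=4 v=6: → [1,9); WM=2
i=4 t=5 v=3: → [1,10); WM=2
i=5 t=2 v=5: → [1,10); WM=3
i=6 t=7 v=4: → [1,12); WM=3
i=7 t=12 v=1: → [12,17); WM=10
i=8 t=12 v=3: → [12,17); WM=10
i=9 t=12 v=5: → [12,17); WM=10
i=10 t=6 v=4: DROP (t<10-3); WM=10
i=11 t=14 v=4: → [12,19); WM=12
i=12 t=15 v=5: → [12,20); WM=12
i=13 t=15 v=9: → [12,20); WM=13
i=14 t=20 v=8: → [20,25); WM=13
i=15 t=20 v=8: → [20,25); WM=18
i=16 t=21 v=5: → [20,26); WM=18
i=17 t=22 v=8: → [20,27); WM=20
i=18 t=23 v=8: → [20,28); WM=20
i=19 t=25 v=3: → [20,30); WM=23
i=20 t=25 v=8: → [20,30); WM=23

[1,12)=7 [12,20)=6 [20,30)=7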